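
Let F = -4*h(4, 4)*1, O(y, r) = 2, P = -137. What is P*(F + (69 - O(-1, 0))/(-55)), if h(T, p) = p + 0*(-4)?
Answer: 129739/55 ≈ 2358.9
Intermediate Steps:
h(T, p) = p (h(T, p) = p + 0 = p)
F = -16 (F = -4*4*1 = -16*1 = -16)
P*(F + (69 - O(-1, 0))/(-55)) = -137*(-16 + (69 - 1*2)/(-55)) = -137*(-16 + (69 - 2)*(-1/55)) = -137*(-16 + 67*(-1/55)) = -137*(-16 - 67/55) = -137*(-947/55) = 129739/55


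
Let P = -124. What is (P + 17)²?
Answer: 11449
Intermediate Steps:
(P + 17)² = (-124 + 17)² = (-107)² = 11449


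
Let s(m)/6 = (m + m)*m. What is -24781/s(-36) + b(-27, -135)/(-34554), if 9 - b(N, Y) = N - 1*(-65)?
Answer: -142638611/89563968 ≈ -1.5926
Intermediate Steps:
b(N, Y) = -56 - N (b(N, Y) = 9 - (N - 1*(-65)) = 9 - (N + 65) = 9 - (65 + N) = 9 + (-65 - N) = -56 - N)
s(m) = 12*m² (s(m) = 6*((m + m)*m) = 6*((2*m)*m) = 6*(2*m²) = 12*m²)
-24781/s(-36) + b(-27, -135)/(-34554) = -24781/(12*(-36)²) + (-56 - 1*(-27))/(-34554) = -24781/(12*1296) + (-56 + 27)*(-1/34554) = -24781/15552 - 29*(-1/34554) = -24781*1/15552 + 29/34554 = -24781/15552 + 29/34554 = -142638611/89563968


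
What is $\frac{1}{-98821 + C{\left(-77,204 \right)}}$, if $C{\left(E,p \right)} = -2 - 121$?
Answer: $- \frac{1}{98944} \approx -1.0107 \cdot 10^{-5}$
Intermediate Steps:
$C{\left(E,p \right)} = -123$
$\frac{1}{-98821 + C{\left(-77,204 \right)}} = \frac{1}{-98821 - 123} = \frac{1}{-98944} = - \frac{1}{98944}$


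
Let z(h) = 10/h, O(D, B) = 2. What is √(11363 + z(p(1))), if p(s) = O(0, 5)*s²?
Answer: 14*√58 ≈ 106.62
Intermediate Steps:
p(s) = 2*s²
√(11363 + z(p(1))) = √(11363 + 10/((2*1²))) = √(11363 + 10/((2*1))) = √(11363 + 10/2) = √(11363 + 10*(½)) = √(11363 + 5) = √11368 = 14*√58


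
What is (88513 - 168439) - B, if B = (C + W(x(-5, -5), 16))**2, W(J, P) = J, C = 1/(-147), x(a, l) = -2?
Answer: -1727207959/21609 ≈ -79930.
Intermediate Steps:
C = -1/147 ≈ -0.0068027
B = 87025/21609 (B = (-1/147 - 2)**2 = (-295/147)**2 = 87025/21609 ≈ 4.0273)
(88513 - 168439) - B = (88513 - 168439) - 1*87025/21609 = -79926 - 87025/21609 = -1727207959/21609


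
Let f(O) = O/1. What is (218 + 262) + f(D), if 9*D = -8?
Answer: 4312/9 ≈ 479.11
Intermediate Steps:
D = -8/9 (D = (1/9)*(-8) = -8/9 ≈ -0.88889)
f(O) = O (f(O) = O*1 = O)
(218 + 262) + f(D) = (218 + 262) - 8/9 = 480 - 8/9 = 4312/9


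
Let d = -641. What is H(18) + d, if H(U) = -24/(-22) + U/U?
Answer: -7028/11 ≈ -638.91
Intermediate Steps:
H(U) = 23/11 (H(U) = -24*(-1/22) + 1 = 12/11 + 1 = 23/11)
H(18) + d = 23/11 - 641 = -7028/11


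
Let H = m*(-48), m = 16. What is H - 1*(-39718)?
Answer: 38950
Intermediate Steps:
H = -768 (H = 16*(-48) = -768)
H - 1*(-39718) = -768 - 1*(-39718) = -768 + 39718 = 38950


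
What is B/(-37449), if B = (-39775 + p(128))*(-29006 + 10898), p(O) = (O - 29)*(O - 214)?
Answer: -97157468/4161 ≈ -23350.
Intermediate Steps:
p(O) = (-214 + O)*(-29 + O) (p(O) = (-29 + O)*(-214 + O) = (-214 + O)*(-29 + O))
B = 874417212 (B = (-39775 + (6206 + 128² - 243*128))*(-29006 + 10898) = (-39775 + (6206 + 16384 - 31104))*(-18108) = (-39775 - 8514)*(-18108) = -48289*(-18108) = 874417212)
B/(-37449) = 874417212/(-37449) = 874417212*(-1/37449) = -97157468/4161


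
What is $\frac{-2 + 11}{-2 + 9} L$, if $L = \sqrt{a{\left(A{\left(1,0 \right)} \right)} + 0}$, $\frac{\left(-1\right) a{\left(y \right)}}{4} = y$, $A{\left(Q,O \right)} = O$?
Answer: $0$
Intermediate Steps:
$a{\left(y \right)} = - 4 y$
$L = 0$ ($L = \sqrt{\left(-4\right) 0 + 0} = \sqrt{0 + 0} = \sqrt{0} = 0$)
$\frac{-2 + 11}{-2 + 9} L = \frac{-2 + 11}{-2 + 9} \cdot 0 = \frac{9}{7} \cdot 0 = 0$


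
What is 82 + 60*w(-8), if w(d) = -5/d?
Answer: 239/2 ≈ 119.50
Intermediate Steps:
w(d) = -5/d
82 + 60*w(-8) = 82 + 60*(-5/(-8)) = 82 + 60*(-5*(-⅛)) = 82 + 60*(5/8) = 82 + 75/2 = 239/2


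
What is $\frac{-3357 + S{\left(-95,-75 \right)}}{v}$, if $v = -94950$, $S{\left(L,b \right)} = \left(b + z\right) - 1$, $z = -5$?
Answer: $\frac{191}{5275} \approx 0.036209$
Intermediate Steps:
$S{\left(L,b \right)} = -6 + b$ ($S{\left(L,b \right)} = \left(b - 5\right) - 1 = \left(-5 + b\right) - 1 = -6 + b$)
$\frac{-3357 + S{\left(-95,-75 \right)}}{v} = \frac{-3357 - 81}{-94950} = \left(-3357 - 81\right) \left(- \frac{1}{94950}\right) = \left(-3438\right) \left(- \frac{1}{94950}\right) = \frac{191}{5275}$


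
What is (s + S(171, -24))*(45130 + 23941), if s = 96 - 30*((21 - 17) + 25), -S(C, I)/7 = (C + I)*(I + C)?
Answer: -10501347627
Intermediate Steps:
S(C, I) = -7*(C + I)² (S(C, I) = -7*(C + I)*(I + C) = -7*(C + I)*(C + I) = -7*(C + I)²)
s = -774 (s = 96 - 30*(4 + 25) = 96 - 30*29 = 96 - 870 = -774)
(s + S(171, -24))*(45130 + 23941) = (-774 - 7*(171 - 24)²)*(45130 + 23941) = (-774 - 7*147²)*69071 = (-774 - 7*21609)*69071 = (-774 - 151263)*69071 = -152037*69071 = -10501347627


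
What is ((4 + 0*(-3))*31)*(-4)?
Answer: -496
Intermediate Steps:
((4 + 0*(-3))*31)*(-4) = ((4 + 0)*31)*(-4) = (4*31)*(-4) = 124*(-4) = -496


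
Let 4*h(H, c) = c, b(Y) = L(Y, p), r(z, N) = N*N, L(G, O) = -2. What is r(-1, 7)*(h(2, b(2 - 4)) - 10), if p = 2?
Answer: -1029/2 ≈ -514.50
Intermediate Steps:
r(z, N) = N²
b(Y) = -2
h(H, c) = c/4
r(-1, 7)*(h(2, b(2 - 4)) - 10) = 7²*((¼)*(-2) - 10) = 49*(-½ - 10) = 49*(-21/2) = -1029/2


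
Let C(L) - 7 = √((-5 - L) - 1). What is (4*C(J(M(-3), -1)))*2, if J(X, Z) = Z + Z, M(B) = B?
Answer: 56 + 16*I ≈ 56.0 + 16.0*I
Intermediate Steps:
J(X, Z) = 2*Z
C(L) = 7 + √(-6 - L) (C(L) = 7 + √((-5 - L) - 1) = 7 + √(-6 - L))
(4*C(J(M(-3), -1)))*2 = (4*(7 + √(-6 - 2*(-1))))*2 = (4*(7 + √(-6 - 1*(-2))))*2 = (4*(7 + √(-6 + 2)))*2 = (4*(7 + √(-4)))*2 = (4*(7 + 2*I))*2 = (28 + 8*I)*2 = 56 + 16*I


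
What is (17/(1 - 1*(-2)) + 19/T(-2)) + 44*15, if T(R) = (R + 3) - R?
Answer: 672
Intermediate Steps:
T(R) = 3 (T(R) = (3 + R) - R = 3)
(17/(1 - 1*(-2)) + 19/T(-2)) + 44*15 = (17/(1 - 1*(-2)) + 19/3) + 44*15 = (17/(1 + 2) + 19*(1/3)) + 660 = (17/3 + 19/3) + 660 = 12 + 660 = 672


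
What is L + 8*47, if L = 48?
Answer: 424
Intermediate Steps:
L + 8*47 = 48 + 8*47 = 48 + 376 = 424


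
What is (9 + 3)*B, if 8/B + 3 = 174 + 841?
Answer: 24/253 ≈ 0.094862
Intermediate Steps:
B = 2/253 (B = 8/(-3 + (174 + 841)) = 8/(-3 + 1015) = 8/1012 = 8*(1/1012) = 2/253 ≈ 0.0079051)
(9 + 3)*B = (9 + 3)*(2/253) = 12*(2/253) = 24/253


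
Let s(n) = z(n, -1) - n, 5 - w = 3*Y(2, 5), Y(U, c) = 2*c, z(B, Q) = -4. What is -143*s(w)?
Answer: -3003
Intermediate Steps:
w = -25 (w = 5 - 3*2*5 = 5 - 3*10 = 5 - 1*30 = 5 - 30 = -25)
s(n) = -4 - n
-143*s(w) = -143*(-4 - 1*(-25)) = -143*(-4 + 25) = -143*21 = -3003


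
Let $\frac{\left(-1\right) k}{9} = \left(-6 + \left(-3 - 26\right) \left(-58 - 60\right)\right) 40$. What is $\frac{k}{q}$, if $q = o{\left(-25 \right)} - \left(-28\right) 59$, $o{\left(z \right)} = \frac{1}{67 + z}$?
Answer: $- \frac{10329984}{13877} \approx -744.4$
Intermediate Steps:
$k = -1229760$ ($k = - 9 \left(-6 + \left(-3 - 26\right) \left(-58 - 60\right)\right) 40 = - 9 \left(-6 - -3422\right) 40 = - 9 \left(-6 + 3422\right) 40 = - 9 \cdot 3416 \cdot 40 = \left(-9\right) 136640 = -1229760$)
$q = \frac{69385}{42}$ ($q = \frac{1}{67 - 25} - \left(-28\right) 59 = \frac{1}{42} - -1652 = \frac{1}{42} + 1652 = \frac{69385}{42} \approx 1652.0$)
$\frac{k}{q} = - \frac{1229760}{\frac{69385}{42}} = \left(-1229760\right) \frac{42}{69385} = - \frac{10329984}{13877}$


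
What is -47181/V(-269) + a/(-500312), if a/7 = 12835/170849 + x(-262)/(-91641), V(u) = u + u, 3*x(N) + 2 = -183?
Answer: 39598026322420205933/451532151058368204 ≈ 87.697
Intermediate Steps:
x(N) = -185/3 (x(N) = -⅔ + (⅓)*(-183) = -⅔ - 61 = -185/3)
V(u) = 2*u
a = 3560243770/6710045661 (a = 7*(12835/170849 - 185/3/(-91641)) = 7*(12835*(1/170849) - 185/3*(-1/91641)) = 7*(12835/170849 + 185/274923) = 7*(3560243770/46970319627) = 3560243770/6710045661 ≈ 0.53058)
-47181/V(-269) + a/(-500312) = -47181/(2*(-269)) + (3560243770/6710045661)/(-500312) = -47181/(-538) + (3560243770/6710045661)*(-1/500312) = -47181*(-1/538) - 1780121885/1678558182373116 = 47181/538 - 1780121885/1678558182373116 = 39598026322420205933/451532151058368204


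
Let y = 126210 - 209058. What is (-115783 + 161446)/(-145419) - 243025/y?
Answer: 10519121417/4015891104 ≈ 2.6194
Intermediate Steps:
y = -82848
(-115783 + 161446)/(-145419) - 243025/y = (-115783 + 161446)/(-145419) - 243025/(-82848) = 45663*(-1/145419) - 243025*(-1/82848) = -15221/48473 + 243025/82848 = 10519121417/4015891104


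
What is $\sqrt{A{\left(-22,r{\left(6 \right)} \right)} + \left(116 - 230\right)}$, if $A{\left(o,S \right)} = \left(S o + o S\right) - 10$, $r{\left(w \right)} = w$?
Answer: $2 i \sqrt{97} \approx 19.698 i$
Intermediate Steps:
$A{\left(o,S \right)} = -10 + 2 S o$ ($A{\left(o,S \right)} = \left(S o + S o\right) - 10 = 2 S o - 10 = -10 + 2 S o$)
$\sqrt{A{\left(-22,r{\left(6 \right)} \right)} + \left(116 - 230\right)} = \sqrt{\left(-10 + 2 \cdot 6 \left(-22\right)\right) + \left(116 - 230\right)} = \sqrt{\left(-10 - 264\right) - 114} = \sqrt{-274 - 114} = \sqrt{-388} = 2 i \sqrt{97}$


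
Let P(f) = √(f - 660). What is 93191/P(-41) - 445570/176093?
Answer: -445570/176093 - 93191*I*√701/701 ≈ -2.5303 - 3519.8*I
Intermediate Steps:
P(f) = √(-660 + f)
93191/P(-41) - 445570/176093 = 93191/(√(-660 - 41)) - 445570/176093 = 93191/(√(-701)) - 445570*1/176093 = 93191/((I*√701)) - 445570/176093 = 93191*(-I*√701/701) - 445570/176093 = -93191*I*√701/701 - 445570/176093 = -445570/176093 - 93191*I*√701/701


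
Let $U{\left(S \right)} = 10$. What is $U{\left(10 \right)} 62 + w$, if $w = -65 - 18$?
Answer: $537$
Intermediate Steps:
$w = -83$ ($w = -65 - 18 = -83$)
$U{\left(10 \right)} 62 + w = 10 \cdot 62 - 83 = 620 - 83 = 537$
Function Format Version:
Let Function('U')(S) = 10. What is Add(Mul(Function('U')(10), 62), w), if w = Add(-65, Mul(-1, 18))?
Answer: 537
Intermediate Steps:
w = -83 (w = Add(-65, -18) = -83)
Add(Mul(Function('U')(10), 62), w) = Add(Mul(10, 62), -83) = Add(620, -83) = 537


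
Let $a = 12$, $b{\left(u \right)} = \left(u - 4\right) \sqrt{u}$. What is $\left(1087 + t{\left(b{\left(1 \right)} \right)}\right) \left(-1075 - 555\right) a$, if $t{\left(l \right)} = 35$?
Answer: $-21946320$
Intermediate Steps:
$b{\left(u \right)} = \sqrt{u} \left(-4 + u\right)$ ($b{\left(u \right)} = \left(u - 4\right) \sqrt{u} = \left(-4 + u\right) \sqrt{u} = \sqrt{u} \left(-4 + u\right)$)
$\left(1087 + t{\left(b{\left(1 \right)} \right)}\right) \left(-1075 - 555\right) a = \left(1087 + 35\right) \left(-1075 - 555\right) 12 = 1122 \left(-1630\right) 12 = \left(-1828860\right) 12 = -21946320$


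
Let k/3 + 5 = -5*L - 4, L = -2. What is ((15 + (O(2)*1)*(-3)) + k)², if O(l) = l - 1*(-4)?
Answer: 0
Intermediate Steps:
O(l) = 4 + l (O(l) = l + 4 = 4 + l)
k = 3 (k = -15 + 3*(-5*(-2) - 4) = -15 + 3*(10 - 4) = -15 + 3*6 = -15 + 18 = 3)
((15 + (O(2)*1)*(-3)) + k)² = ((15 + ((4 + 2)*1)*(-3)) + 3)² = ((15 + (6*1)*(-3)) + 3)² = ((15 + 6*(-3)) + 3)² = ((15 - 18) + 3)² = (-3 + 3)² = 0² = 0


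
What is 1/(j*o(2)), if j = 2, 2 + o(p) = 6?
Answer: ⅛ ≈ 0.12500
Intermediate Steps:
o(p) = 4 (o(p) = -2 + 6 = 4)
1/(j*o(2)) = 1/(2*4) = 1/8 = ⅛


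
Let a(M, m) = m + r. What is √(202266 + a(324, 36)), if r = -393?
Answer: √201909 ≈ 449.34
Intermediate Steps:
a(M, m) = -393 + m (a(M, m) = m - 393 = -393 + m)
√(202266 + a(324, 36)) = √(202266 + (-393 + 36)) = √(202266 - 357) = √201909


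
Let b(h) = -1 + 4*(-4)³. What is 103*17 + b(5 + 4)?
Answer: 1494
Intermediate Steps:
b(h) = -257 (b(h) = -1 + 4*(-64) = -1 - 256 = -257)
103*17 + b(5 + 4) = 103*17 - 257 = 1751 - 257 = 1494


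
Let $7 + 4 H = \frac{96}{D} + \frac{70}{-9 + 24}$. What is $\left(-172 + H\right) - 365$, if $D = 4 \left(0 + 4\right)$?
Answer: $- \frac{6433}{12} \approx -536.08$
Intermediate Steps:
$D = 16$ ($D = 4 \cdot 4 = 16$)
$H = \frac{11}{12}$ ($H = - \frac{7}{4} + \frac{\frac{96}{16} + \frac{70}{-9 + 24}}{4} = - \frac{7}{4} + \frac{96 \cdot \frac{1}{16} + \frac{70}{15}}{4} = - \frac{7}{4} + \frac{6 + 70 \cdot \frac{1}{15}}{4} = - \frac{7}{4} + \frac{6 + \frac{14}{3}}{4} = - \frac{7}{4} + \frac{1}{4} \cdot \frac{32}{3} = - \frac{7}{4} + \frac{8}{3} = \frac{11}{12} \approx 0.91667$)
$\left(-172 + H\right) - 365 = \left(-172 + \frac{11}{12}\right) - 365 = - \frac{2053}{12} - 365 = - \frac{6433}{12}$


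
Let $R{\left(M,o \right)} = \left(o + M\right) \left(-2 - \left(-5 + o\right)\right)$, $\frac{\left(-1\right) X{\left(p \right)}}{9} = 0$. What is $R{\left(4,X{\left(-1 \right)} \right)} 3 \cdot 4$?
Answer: $144$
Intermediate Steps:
$X{\left(p \right)} = 0$ ($X{\left(p \right)} = \left(-9\right) 0 = 0$)
$R{\left(M,o \right)} = \left(3 - o\right) \left(M + o\right)$ ($R{\left(M,o \right)} = \left(M + o\right) \left(3 - o\right) = \left(3 - o\right) \left(M + o\right)$)
$R{\left(4,X{\left(-1 \right)} \right)} 3 \cdot 4 = \left(- 0^{2} + 3 \cdot 4 + 3 \cdot 0 - 4 \cdot 0\right) 3 \cdot 4 = \left(\left(-1\right) 0 + 12 + 0 + 0\right) 3 \cdot 4 = \left(0 + 12 + 0 + 0\right) 3 \cdot 4 = 12 \cdot 3 \cdot 4 = 36 \cdot 4 = 144$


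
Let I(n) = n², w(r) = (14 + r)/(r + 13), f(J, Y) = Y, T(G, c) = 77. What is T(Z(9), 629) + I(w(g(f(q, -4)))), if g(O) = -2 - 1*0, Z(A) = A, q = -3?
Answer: 9461/121 ≈ 78.190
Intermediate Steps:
g(O) = -2 (g(O) = -2 + 0 = -2)
w(r) = (14 + r)/(13 + r)
T(Z(9), 629) + I(w(g(f(q, -4)))) = 77 + ((14 - 2)/(13 - 2))² = 77 + (12/11)² = 77 + 144/121 = 9461/121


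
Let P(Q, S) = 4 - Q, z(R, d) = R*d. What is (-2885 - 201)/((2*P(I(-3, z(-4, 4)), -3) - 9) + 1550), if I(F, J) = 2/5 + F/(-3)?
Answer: -15430/7731 ≈ -1.9959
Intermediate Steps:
I(F, J) = ⅖ - F/3 (I(F, J) = 2*(⅕) + F*(-⅓) = ⅖ - F/3)
(-2885 - 201)/((2*P(I(-3, z(-4, 4)), -3) - 9) + 1550) = (-2885 - 201)/((2*(4 - (⅖ - ⅓*(-3))) - 9) + 1550) = -3086/((2*(4 - (⅖ + 1)) - 9) + 1550) = -3086/((2*(4 - 1*7/5) - 9) + 1550) = -3086/((2*(4 - 7/5) - 9) + 1550) = -3086/((2*(13/5) - 9) + 1550) = -3086/((26/5 - 9) + 1550) = -3086/(-19/5 + 1550) = -3086/7731/5 = -3086*5/7731 = -15430/7731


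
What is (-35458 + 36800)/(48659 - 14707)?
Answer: 671/16976 ≈ 0.039526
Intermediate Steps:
(-35458 + 36800)/(48659 - 14707) = 1342/33952 = 1342*(1/33952) = 671/16976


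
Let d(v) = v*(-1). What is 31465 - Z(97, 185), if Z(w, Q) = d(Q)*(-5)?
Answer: 30540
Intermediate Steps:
d(v) = -v
Z(w, Q) = 5*Q (Z(w, Q) = -Q*(-5) = 5*Q)
31465 - Z(97, 185) = 31465 - 5*185 = 31465 - 1*925 = 31465 - 925 = 30540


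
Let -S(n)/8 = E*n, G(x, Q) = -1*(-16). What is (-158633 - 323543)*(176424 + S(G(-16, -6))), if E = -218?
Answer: -98522057728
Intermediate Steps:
G(x, Q) = 16
S(n) = 1744*n (S(n) = -(-1744)*n = 1744*n)
(-158633 - 323543)*(176424 + S(G(-16, -6))) = (-158633 - 323543)*(176424 + 1744*16) = -482176*(176424 + 27904) = -482176*204328 = -98522057728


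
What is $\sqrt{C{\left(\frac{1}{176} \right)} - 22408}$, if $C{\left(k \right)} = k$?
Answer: $\frac{i \sqrt{43381877}}{44} \approx 149.69 i$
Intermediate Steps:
$\sqrt{C{\left(\frac{1}{176} \right)} - 22408} = \sqrt{\frac{1}{176} - 22408} = \sqrt{- \frac{3943807}{176}} = \frac{i \sqrt{43381877}}{44}$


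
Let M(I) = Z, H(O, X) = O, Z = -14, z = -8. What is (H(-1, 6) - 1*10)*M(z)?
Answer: 154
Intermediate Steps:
M(I) = -14
(H(-1, 6) - 1*10)*M(z) = (-1 - 1*10)*(-14) = (-1 - 10)*(-14) = -11*(-14) = 154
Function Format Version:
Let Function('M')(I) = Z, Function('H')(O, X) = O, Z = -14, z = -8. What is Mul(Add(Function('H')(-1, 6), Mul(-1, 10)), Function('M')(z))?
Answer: 154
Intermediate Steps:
Function('M')(I) = -14
Mul(Add(Function('H')(-1, 6), Mul(-1, 10)), Function('M')(z)) = Mul(Add(-1, Mul(-1, 10)), -14) = Mul(Add(-1, -10), -14) = Mul(-11, -14) = 154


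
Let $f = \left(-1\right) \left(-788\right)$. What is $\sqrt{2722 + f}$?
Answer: $3 \sqrt{390} \approx 59.245$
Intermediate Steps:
$f = 788$
$\sqrt{2722 + f} = \sqrt{2722 + 788} = \sqrt{3510} = 3 \sqrt{390}$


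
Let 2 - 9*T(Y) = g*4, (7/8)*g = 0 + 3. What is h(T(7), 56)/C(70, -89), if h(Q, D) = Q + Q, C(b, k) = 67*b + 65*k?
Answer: 164/68985 ≈ 0.0023773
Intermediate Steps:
g = 24/7 (g = 8*(0 + 3)/7 = (8/7)*3 = 24/7 ≈ 3.4286)
T(Y) = -82/63 (T(Y) = 2/9 - 8*4/21 = 2/9 - ⅑*96/7 = 2/9 - 32/21 = -82/63)
C(b, k) = 65*k + 67*b
h(Q, D) = 2*Q
h(T(7), 56)/C(70, -89) = (2*(-82/63))/(65*(-89) + 67*70) = -164/(63*(-5785 + 4690)) = -164/63/(-1095) = -164/63*(-1/1095) = 164/68985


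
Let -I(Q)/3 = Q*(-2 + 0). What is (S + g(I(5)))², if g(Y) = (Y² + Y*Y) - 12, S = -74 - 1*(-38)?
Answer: 3069504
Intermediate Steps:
S = -36 (S = -74 + 38 = -36)
I(Q) = 6*Q (I(Q) = -3*Q*(-2 + 0) = -3*Q*(-2) = -(-6)*Q = 6*Q)
g(Y) = -12 + 2*Y² (g(Y) = (Y² + Y²) - 12 = 2*Y² - 12 = -12 + 2*Y²)
(S + g(I(5)))² = (-36 + (-12 + 2*(6*5)²))² = (-36 + (-12 + 2*30²))² = (-36 + (-12 + 2*900))² = (-36 + (-12 + 1800))² = (-36 + 1788)² = 1752² = 3069504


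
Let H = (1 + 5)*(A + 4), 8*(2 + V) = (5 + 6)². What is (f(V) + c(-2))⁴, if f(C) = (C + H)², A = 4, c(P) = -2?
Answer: 3262426404061246094401/16777216 ≈ 1.9446e+14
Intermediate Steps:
V = 105/8 (V = -2 + (5 + 6)²/8 = -2 + (⅛)*11² = -2 + (⅛)*121 = -2 + 121/8 = 105/8 ≈ 13.125)
H = 48 (H = (1 + 5)*(4 + 4) = 6*8 = 48)
f(C) = (48 + C)² (f(C) = (C + 48)² = (48 + C)²)
(f(V) + c(-2))⁴ = ((48 + 105/8)² - 2)⁴ = ((489/8)² - 2)⁴ = (239121/64 - 2)⁴ = (238993/64)⁴ = 3262426404061246094401/16777216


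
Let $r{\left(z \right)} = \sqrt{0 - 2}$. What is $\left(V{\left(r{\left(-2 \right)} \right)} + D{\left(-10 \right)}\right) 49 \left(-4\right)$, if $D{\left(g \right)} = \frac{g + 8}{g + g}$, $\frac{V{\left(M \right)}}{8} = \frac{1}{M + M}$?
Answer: $- \frac{98}{5} + 392 i \sqrt{2} \approx -19.6 + 554.37 i$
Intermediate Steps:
$r{\left(z \right)} = i \sqrt{2}$ ($r{\left(z \right)} = \sqrt{-2} = i \sqrt{2}$)
$V{\left(M \right)} = \frac{4}{M}$ ($V{\left(M \right)} = \frac{8}{M + M} = \frac{8}{2 M} = 8 \frac{1}{2 M} = \frac{4}{M}$)
$D{\left(g \right)} = \frac{8 + g}{2 g}$
$\left(V{\left(r{\left(-2 \right)} \right)} + D{\left(-10 \right)}\right) 49 \left(-4\right) = \left(\frac{4}{i \sqrt{2}} + \frac{8 - 10}{2 \left(-10\right)}\right) 49 \left(-4\right) = \left(4 \left(- \frac{i \sqrt{2}}{2}\right) + \frac{1}{2} \left(- \frac{1}{10}\right) \left(-2\right)\right) \left(-196\right) = \left(- 2 i \sqrt{2} + \frac{1}{10}\right) \left(-196\right) = \left(\frac{1}{10} - 2 i \sqrt{2}\right) \left(-196\right) = - \frac{98}{5} + 392 i \sqrt{2}$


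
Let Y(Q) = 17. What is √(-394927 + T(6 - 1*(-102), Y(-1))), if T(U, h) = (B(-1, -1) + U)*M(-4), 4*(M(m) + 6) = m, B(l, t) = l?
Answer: 6*I*√10991 ≈ 629.03*I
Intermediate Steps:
M(m) = -6 + m/4
T(U, h) = 7 - 7*U (T(U, h) = (-1 + U)*(-6 + (¼)*(-4)) = (-1 + U)*(-6 - 1) = (-1 + U)*(-7) = 7 - 7*U)
√(-394927 + T(6 - 1*(-102), Y(-1))) = √(-394927 + (7 - 7*(6 - 1*(-102)))) = √(-394927 + (7 - 7*(6 + 102))) = √(-394927 + (7 - 7*108)) = √(-394927 + (7 - 756)) = √(-394927 - 749) = √(-395676) = 6*I*√10991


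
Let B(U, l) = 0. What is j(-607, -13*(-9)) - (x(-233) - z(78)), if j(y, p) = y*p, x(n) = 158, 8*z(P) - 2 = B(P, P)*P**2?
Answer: -284707/4 ≈ -71177.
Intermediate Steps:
z(P) = 1/4 (z(P) = 1/4 + (0*P**2)/8 = 1/4 + (1/8)*0 = 1/4 + 0 = 1/4)
j(y, p) = p*y
j(-607, -13*(-9)) - (x(-233) - z(78)) = -13*(-9)*(-607) - (158 - 1*1/4) = 117*(-607) - (158 - 1/4) = -71019 - 1*631/4 = -71019 - 631/4 = -284707/4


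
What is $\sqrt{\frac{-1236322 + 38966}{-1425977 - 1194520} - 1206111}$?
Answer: $\frac{i \sqrt{68449310408326827}}{238227} \approx 1098.2 i$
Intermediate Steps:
$\sqrt{\frac{-1236322 + 38966}{-1425977 - 1194520} - 1206111} = \sqrt{- \frac{1197356}{-2620497} - 1206111} = \sqrt{\left(-1197356\right) \left(- \frac{1}{2620497}\right) - 1206111} = \sqrt{\frac{1197356}{2620497} - 1206111} = \sqrt{- \frac{3160609059811}{2620497}} = \frac{i \sqrt{68449310408326827}}{238227}$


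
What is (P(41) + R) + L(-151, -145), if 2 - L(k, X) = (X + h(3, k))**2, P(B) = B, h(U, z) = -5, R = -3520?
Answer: -25977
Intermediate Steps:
L(k, X) = 2 - (-5 + X)**2 (L(k, X) = 2 - (X - 5)**2 = 2 - (-5 + X)**2)
(P(41) + R) + L(-151, -145) = (41 - 3520) + (2 - (-5 - 145)**2) = -3479 + (2 - 1*(-150)**2) = -3479 + (2 - 1*22500) = -3479 + (2 - 22500) = -3479 - 22498 = -25977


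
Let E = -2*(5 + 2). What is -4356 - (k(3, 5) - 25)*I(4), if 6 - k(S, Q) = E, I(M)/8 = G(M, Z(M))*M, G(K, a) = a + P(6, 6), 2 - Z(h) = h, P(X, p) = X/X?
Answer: -4516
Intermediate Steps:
P(X, p) = 1
Z(h) = 2 - h
E = -14 (E = -2*7 = -14)
G(K, a) = 1 + a (G(K, a) = a + 1 = 1 + a)
I(M) = 8*M*(3 - M) (I(M) = 8*((1 + (2 - M))*M) = 8*((3 - M)*M) = 8*(M*(3 - M)) = 8*M*(3 - M))
k(S, Q) = 20 (k(S, Q) = 6 - 1*(-14) = 6 + 14 = 20)
-4356 - (k(3, 5) - 25)*I(4) = -4356 - (20 - 25)*8*4*(3 - 1*4) = -4356 - (-5)*8*4*(3 - 4) = -4356 - (-5)*8*4*(-1) = -4356 - (-5)*(-32) = -4356 - 1*160 = -4356 - 160 = -4516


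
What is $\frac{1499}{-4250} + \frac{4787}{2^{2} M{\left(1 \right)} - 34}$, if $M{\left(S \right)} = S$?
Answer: $- \frac{1019486}{6375} \approx -159.92$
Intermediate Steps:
$\frac{1499}{-4250} + \frac{4787}{2^{2} M{\left(1 \right)} - 34} = \frac{1499}{-4250} + \frac{4787}{2^{2} \cdot 1 - 34} = 1499 \left(- \frac{1}{4250}\right) + \frac{4787}{4 \cdot 1 - 34} = - \frac{1499}{4250} + \frac{4787}{4 - 34} = - \frac{1499}{4250} + \frac{4787}{-30} = - \frac{1499}{4250} + 4787 \left(- \frac{1}{30}\right) = - \frac{1499}{4250} - \frac{4787}{30} = - \frac{1019486}{6375}$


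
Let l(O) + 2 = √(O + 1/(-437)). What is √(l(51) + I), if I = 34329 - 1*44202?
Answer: √(-1885818875 + 437*√9738982)/437 ≈ 99.337*I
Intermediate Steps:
I = -9873 (I = 34329 - 44202 = -9873)
l(O) = -2 + √(-1/437 + O) (l(O) = -2 + √(O + 1/(-437)) = -2 + √(O - 1/437) = -2 + √(-1/437 + O))
√(l(51) + I) = √((-2 + √(-437 + 190969*51)/437) - 9873) = √((-2 + √(-437 + 9739419)/437) - 9873) = √((-2 + √9738982/437) - 9873) = √(-9875 + √9738982/437)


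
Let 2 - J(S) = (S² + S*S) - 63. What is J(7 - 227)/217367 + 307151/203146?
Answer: 47113163107/44157236582 ≈ 1.0669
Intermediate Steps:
J(S) = 65 - 2*S² (J(S) = 2 - ((S² + S*S) - 63) = 2 - ((S² + S²) - 63) = 2 - (2*S² - 63) = 2 - (-63 + 2*S²) = 2 + (63 - 2*S²) = 65 - 2*S²)
J(7 - 227)/217367 + 307151/203146 = (65 - 2*(7 - 227)²)/217367 + 307151/203146 = (65 - 2*(-220)²)*(1/217367) + 307151*(1/203146) = (65 - 2*48400)*(1/217367) + 307151/203146 = (65 - 96800)*(1/217367) + 307151/203146 = -96735*1/217367 + 307151/203146 = -96735/217367 + 307151/203146 = 47113163107/44157236582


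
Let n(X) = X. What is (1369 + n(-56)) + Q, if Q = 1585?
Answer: 2898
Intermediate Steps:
(1369 + n(-56)) + Q = (1369 - 56) + 1585 = 1313 + 1585 = 2898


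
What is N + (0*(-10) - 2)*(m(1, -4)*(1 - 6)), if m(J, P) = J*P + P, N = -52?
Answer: -132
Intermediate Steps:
m(J, P) = P + J*P
N + (0*(-10) - 2)*(m(1, -4)*(1 - 6)) = -52 + (0*(-10) - 2)*((-4*(1 + 1))*(1 - 6)) = -52 + (0 - 2)*(-4*2*(-5)) = -52 - (-16)*(-5) = -52 - 2*40 = -52 - 80 = -132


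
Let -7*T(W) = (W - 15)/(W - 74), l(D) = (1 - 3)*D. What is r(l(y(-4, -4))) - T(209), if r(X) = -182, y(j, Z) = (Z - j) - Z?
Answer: -171796/945 ≈ -181.79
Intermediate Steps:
y(j, Z) = -j
l(D) = -2*D
T(W) = -(-15 + W)/(7*(-74 + W)) (T(W) = -(W - 15)/(7*(W - 74)) = -(-15 + W)/(7*(-74 + W)))
r(l(y(-4, -4))) - T(209) = -182 - (15 - 1*209)/(7*(-74 + 209)) = -182 - (15 - 209)/(7*135) = -182 - (-194)/(7*135) = -182 - 1*(-194/945) = -182 + 194/945 = -171796/945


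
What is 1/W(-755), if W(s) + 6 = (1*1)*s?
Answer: -1/761 ≈ -0.0013141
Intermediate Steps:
W(s) = -6 + s (W(s) = -6 + (1*1)*s = -6 + 1*s = -6 + s)
1/W(-755) = 1/(-6 - 755) = 1/(-761) = -1/761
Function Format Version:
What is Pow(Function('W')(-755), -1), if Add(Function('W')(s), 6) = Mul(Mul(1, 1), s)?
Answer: Rational(-1, 761) ≈ -0.0013141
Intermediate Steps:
Function('W')(s) = Add(-6, s) (Function('W')(s) = Add(-6, Mul(Mul(1, 1), s)) = Add(-6, Mul(1, s)) = Add(-6, s))
Pow(Function('W')(-755), -1) = Pow(Add(-6, -755), -1) = Pow(-761, -1) = Rational(-1, 761)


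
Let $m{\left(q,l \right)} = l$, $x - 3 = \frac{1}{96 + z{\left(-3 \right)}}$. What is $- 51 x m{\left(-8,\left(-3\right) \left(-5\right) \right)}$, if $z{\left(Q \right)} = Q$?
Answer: $- \frac{71400}{31} \approx -2303.2$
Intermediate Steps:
$x = \frac{280}{93}$ ($x = 3 + \frac{1}{96 - 3} = 3 + \frac{1}{93} = \frac{280}{93} \approx 3.0108$)
$- 51 x m{\left(-8,\left(-3\right) \left(-5\right) \right)} = \left(-51\right) \frac{280}{93} \left(\left(-3\right) \left(-5\right)\right) = \left(- \frac{4760}{31}\right) 15 = - \frac{71400}{31}$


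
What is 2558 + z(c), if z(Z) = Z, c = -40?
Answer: 2518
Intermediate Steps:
2558 + z(c) = 2558 - 40 = 2518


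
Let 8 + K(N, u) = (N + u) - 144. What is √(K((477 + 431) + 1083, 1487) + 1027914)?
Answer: 2*√257810 ≈ 1015.5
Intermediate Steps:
K(N, u) = -152 + N + u (K(N, u) = -8 + ((N + u) - 144) = -8 + (-144 + N + u) = -152 + N + u)
√(K((477 + 431) + 1083, 1487) + 1027914) = √((-152 + ((477 + 431) + 1083) + 1487) + 1027914) = √((-152 + (908 + 1083) + 1487) + 1027914) = √((-152 + 1991 + 1487) + 1027914) = √(3326 + 1027914) = √1031240 = 2*√257810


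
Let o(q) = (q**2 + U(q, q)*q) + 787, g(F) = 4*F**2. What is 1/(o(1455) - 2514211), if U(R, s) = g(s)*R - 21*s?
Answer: 1/17927134548576 ≈ 5.5781e-14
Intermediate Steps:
U(R, s) = -21*s + 4*R*s**2 (U(R, s) = (4*s**2)*R - 21*s = 4*R*s**2 - 21*s = -21*s + 4*R*s**2)
o(q) = 787 + q**2 + q**2*(-21 + 4*q**2) (o(q) = (q**2 + (q*(-21 + 4*q*q))*q) + 787 = (q**2 + (q*(-21 + 4*q**2))*q) + 787 = (q**2 + q**2*(-21 + 4*q**2)) + 787 = 787 + q**2 + q**2*(-21 + 4*q**2))
1/(o(1455) - 2514211) = 1/((787 - 20*1455**2 + 4*1455**4) - 2514211) = 1/((787 - 20*2117025 + 4*4481794850625) - 2514211) = 1/((787 - 42340500 + 17927179402500) - 2514211) = 1/(17927137062787 - 2514211) = 1/17927134548576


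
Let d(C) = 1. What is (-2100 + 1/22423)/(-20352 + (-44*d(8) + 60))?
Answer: 47088299/455994128 ≈ 0.10327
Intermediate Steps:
(-2100 + 1/22423)/(-20352 + (-44*d(8) + 60)) = (-2100 + 1/22423)/(-20352 + (-44*1 + 60)) = (-2100 + 1/22423)/(-20352 + (-44 + 60)) = -47088299/(22423*(-20352 + 16)) = -47088299/22423/(-20336) = -47088299/22423*(-1/20336) = 47088299/455994128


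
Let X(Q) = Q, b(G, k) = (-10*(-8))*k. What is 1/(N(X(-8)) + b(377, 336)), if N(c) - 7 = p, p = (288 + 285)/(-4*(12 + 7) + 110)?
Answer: 34/914731 ≈ 3.7169e-5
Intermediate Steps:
b(G, k) = 80*k
p = 573/34 (p = 573/(-4*19 + 110) = 573/(-76 + 110) = 573/34 ≈ 16.853)
N(c) = 811/34 (N(c) = 7 + 573/34 = 811/34)
1/(N(X(-8)) + b(377, 336)) = 1/(811/34 + 80*336) = 1/(811/34 + 26880) = 1/(914731/34) = 34/914731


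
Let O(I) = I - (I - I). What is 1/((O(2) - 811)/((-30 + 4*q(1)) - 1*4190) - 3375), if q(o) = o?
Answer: -4216/14228191 ≈ -0.00029631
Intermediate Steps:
O(I) = I (O(I) = I - 1*0 = I + 0 = I)
1/((O(2) - 811)/((-30 + 4*q(1)) - 1*4190) - 3375) = 1/((2 - 811)/((-30 + 4*1) - 1*4190) - 3375) = 1/(-809/((-30 + 4) - 4190) - 3375) = 1/(-809/(-26 - 4190) - 3375) = 1/(-809/(-4216) - 3375) = 1/(-809*(-1/4216) - 3375) = 1/(809/4216 - 3375) = 1/(-14228191/4216) = -4216/14228191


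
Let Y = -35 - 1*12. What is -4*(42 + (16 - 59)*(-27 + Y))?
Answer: -12896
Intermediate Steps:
Y = -47 (Y = -35 - 12 = -47)
-4*(42 + (16 - 59)*(-27 + Y)) = -4*(42 + (16 - 59)*(-27 - 47)) = -4*(42 - 43*(-74)) = -4*(42 + 3182) = -4*3224 = -12896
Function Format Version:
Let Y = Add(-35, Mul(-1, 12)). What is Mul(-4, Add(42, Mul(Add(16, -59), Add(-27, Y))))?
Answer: -12896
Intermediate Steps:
Y = -47 (Y = Add(-35, -12) = -47)
Mul(-4, Add(42, Mul(Add(16, -59), Add(-27, Y)))) = Mul(-4, Add(42, Mul(Add(16, -59), Add(-27, -47)))) = Mul(-4, Add(42, Mul(-43, -74))) = Mul(-4, Add(42, 3182)) = Mul(-4, 3224) = -12896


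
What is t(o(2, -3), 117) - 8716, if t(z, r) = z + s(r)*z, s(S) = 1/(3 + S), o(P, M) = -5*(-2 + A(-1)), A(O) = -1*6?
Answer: -26027/3 ≈ -8675.7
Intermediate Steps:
A(O) = -6
o(P, M) = 40 (o(P, M) = -5*(-2 - 6) = -5*(-8) = 40)
t(z, r) = z + z/(3 + r)
t(o(2, -3), 117) - 8716 = 40*(4 + 117)/(3 + 117) - 8716 = 40*121/120 - 8716 = 40*(1/120)*121 - 8716 = 121/3 - 8716 = -26027/3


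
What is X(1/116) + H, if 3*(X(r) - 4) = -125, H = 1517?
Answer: 4438/3 ≈ 1479.3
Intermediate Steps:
X(r) = -113/3 (X(r) = 4 + (⅓)*(-125) = 4 - 125/3 = -113/3)
X(1/116) + H = -113/3 + 1517 = 4438/3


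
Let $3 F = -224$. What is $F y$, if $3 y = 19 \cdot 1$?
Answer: $- \frac{4256}{9} \approx -472.89$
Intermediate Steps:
$F = - \frac{224}{3}$ ($F = \frac{1}{3} \left(-224\right) = - \frac{224}{3} \approx -74.667$)
$y = \frac{19}{3}$ ($y = \frac{19 \cdot 1}{3} = \frac{1}{3} \cdot 19 = \frac{19}{3} \approx 6.3333$)
$F y = \left(- \frac{224}{3}\right) \frac{19}{3} = - \frac{4256}{9}$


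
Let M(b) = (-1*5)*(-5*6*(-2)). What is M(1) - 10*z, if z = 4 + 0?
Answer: -340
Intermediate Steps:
z = 4
M(b) = -300 (M(b) = -(-150)*(-2) = -5*60 = -300)
M(1) - 10*z = -300 - 10*4 = -300 - 40 = -340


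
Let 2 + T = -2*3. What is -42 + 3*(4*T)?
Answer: -138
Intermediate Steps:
T = -8 (T = -2 - 2*3 = -2 - 6 = -8)
-42 + 3*(4*T) = -42 + 3*(4*(-8)) = -42 + 3*(-32) = -42 - 96 = -138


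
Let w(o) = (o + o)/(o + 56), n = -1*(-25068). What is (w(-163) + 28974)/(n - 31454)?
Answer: -1550272/341651 ≈ -4.5376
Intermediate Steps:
n = 25068
w(o) = 2*o/(56 + o) (w(o) = (2*o)/(56 + o) = 2*o/(56 + o))
(w(-163) + 28974)/(n - 31454) = (2*(-163)/(56 - 163) + 28974)/(25068 - 31454) = (2*(-163)/(-107) + 28974)/(-6386) = (2*(-163)*(-1/107) + 28974)*(-1/6386) = (326/107 + 28974)*(-1/6386) = (3100544/107)*(-1/6386) = -1550272/341651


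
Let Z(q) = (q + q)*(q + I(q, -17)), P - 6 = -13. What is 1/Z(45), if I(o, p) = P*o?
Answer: -1/24300 ≈ -4.1152e-5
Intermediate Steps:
P = -7 (P = 6 - 13 = -7)
I(o, p) = -7*o
Z(q) = -12*q**2 (Z(q) = (q + q)*(q - 7*q) = (2*q)*(-6*q) = -12*q**2)
1/Z(45) = 1/(-12*45**2) = 1/(-12*2025) = 1/(-24300) = -1/24300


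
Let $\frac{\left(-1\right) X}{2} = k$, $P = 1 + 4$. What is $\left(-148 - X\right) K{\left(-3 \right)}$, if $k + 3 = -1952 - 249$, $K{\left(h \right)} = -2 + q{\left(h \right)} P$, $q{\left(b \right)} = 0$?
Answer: $9112$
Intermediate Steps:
$P = 5$
$K{\left(h \right)} = -2$ ($K{\left(h \right)} = -2 + 0 \cdot 5 = -2 + 0 = -2$)
$k = -2204$ ($k = -3 - 2201 = -2204$)
$X = 4408$ ($X = \left(-2\right) \left(-2204\right) = 4408$)
$\left(-148 - X\right) K{\left(-3 \right)} = \left(-148 - 4408\right) \left(-2\right) = \left(-4556\right) \left(-2\right) = 9112$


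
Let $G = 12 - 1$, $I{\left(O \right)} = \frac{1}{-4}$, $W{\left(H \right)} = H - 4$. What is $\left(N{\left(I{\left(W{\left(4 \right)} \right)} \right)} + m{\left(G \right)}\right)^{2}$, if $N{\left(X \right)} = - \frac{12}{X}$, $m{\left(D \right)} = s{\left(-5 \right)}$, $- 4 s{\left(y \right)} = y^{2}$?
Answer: $\frac{27889}{16} \approx 1743.1$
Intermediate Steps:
$W{\left(H \right)} = -4 + H$ ($W{\left(H \right)} = H - 4 = -4 + H$)
$s{\left(y \right)} = - \frac{y^{2}}{4}$
$I{\left(O \right)} = - \frac{1}{4}$
$G = 11$
$m{\left(D \right)} = - \frac{25}{4}$ ($m{\left(D \right)} = - \frac{\left(-5\right)^{2}}{4} = \left(- \frac{1}{4}\right) 25 = - \frac{25}{4}$)
$\left(N{\left(I{\left(W{\left(4 \right)} \right)} \right)} + m{\left(G \right)}\right)^{2} = \left(- \frac{12}{- \frac{1}{4}} - \frac{25}{4}\right)^{2} = \left(\left(-12\right) \left(-4\right) - \frac{25}{4}\right)^{2} = \left(48 - \frac{25}{4}\right)^{2} = \left(\frac{167}{4}\right)^{2} = \frac{27889}{16}$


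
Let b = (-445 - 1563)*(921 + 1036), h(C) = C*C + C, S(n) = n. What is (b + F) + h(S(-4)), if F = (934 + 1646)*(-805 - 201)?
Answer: -6525124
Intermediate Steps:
F = -2595480 (F = 2580*(-1006) = -2595480)
h(C) = C + C² (h(C) = C² + C = C + C²)
b = -3929656 (b = -2008*1957 = -3929656)
(b + F) + h(S(-4)) = (-3929656 - 2595480) - 4*(1 - 4) = -6525136 - 4*(-3) = -6525136 + 12 = -6525124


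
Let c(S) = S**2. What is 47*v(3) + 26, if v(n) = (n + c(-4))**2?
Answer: 16993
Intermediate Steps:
v(n) = (16 + n)**2 (v(n) = (n + (-4)**2)**2 = (n + 16)**2 = (16 + n)**2)
47*v(3) + 26 = 47*(16 + 3)**2 + 26 = 47*19**2 + 26 = 47*361 + 26 = 16967 + 26 = 16993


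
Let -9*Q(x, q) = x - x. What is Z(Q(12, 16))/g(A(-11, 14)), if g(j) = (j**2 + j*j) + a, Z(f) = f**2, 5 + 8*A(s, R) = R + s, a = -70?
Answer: 0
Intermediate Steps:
Q(x, q) = 0 (Q(x, q) = -(x - x)/9 = -1/9*0 = 0)
A(s, R) = -5/8 + R/8 + s/8 (A(s, R) = -5/8 + (R + s)/8 = -5/8 + (R/8 + s/8) = -5/8 + R/8 + s/8)
g(j) = -70 + 2*j**2 (g(j) = (j**2 + j*j) - 70 = (j**2 + j**2) - 70 = 2*j**2 - 70 = -70 + 2*j**2)
Z(Q(12, 16))/g(A(-11, 14)) = 0**2/(-70 + 2*(-5/8 + (1/8)*14 + (1/8)*(-11))**2) = 0/(-70 + 2*(-5/8 + 7/4 - 11/8)**2) = 0/(-70 + 2*(-1/4)**2) = 0/(-70 + 2*(1/16)) = 0/(-70 + 1/8) = 0/(-559/8) = 0*(-8/559) = 0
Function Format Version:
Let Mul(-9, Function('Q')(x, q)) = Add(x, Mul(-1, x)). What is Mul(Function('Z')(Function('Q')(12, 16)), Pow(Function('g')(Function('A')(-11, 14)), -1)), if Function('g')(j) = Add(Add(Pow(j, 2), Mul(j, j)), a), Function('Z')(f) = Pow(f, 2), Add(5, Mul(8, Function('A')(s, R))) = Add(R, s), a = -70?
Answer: 0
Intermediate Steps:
Function('Q')(x, q) = 0 (Function('Q')(x, q) = Mul(Rational(-1, 9), Add(x, Mul(-1, x))) = Mul(Rational(-1, 9), 0) = 0)
Function('A')(s, R) = Add(Rational(-5, 8), Mul(Rational(1, 8), R), Mul(Rational(1, 8), s)) (Function('A')(s, R) = Add(Rational(-5, 8), Mul(Rational(1, 8), Add(R, s))) = Add(Rational(-5, 8), Add(Mul(Rational(1, 8), R), Mul(Rational(1, 8), s))) = Add(Rational(-5, 8), Mul(Rational(1, 8), R), Mul(Rational(1, 8), s)))
Function('g')(j) = Add(-70, Mul(2, Pow(j, 2))) (Function('g')(j) = Add(Add(Pow(j, 2), Mul(j, j)), -70) = Add(Add(Pow(j, 2), Pow(j, 2)), -70) = Add(Mul(2, Pow(j, 2)), -70) = Add(-70, Mul(2, Pow(j, 2))))
Mul(Function('Z')(Function('Q')(12, 16)), Pow(Function('g')(Function('A')(-11, 14)), -1)) = Mul(Pow(0, 2), Pow(Add(-70, Mul(2, Pow(Add(Rational(-5, 8), Mul(Rational(1, 8), 14), Mul(Rational(1, 8), -11)), 2))), -1)) = Mul(0, Pow(Add(-70, Mul(2, Pow(Add(Rational(-5, 8), Rational(7, 4), Rational(-11, 8)), 2))), -1)) = Mul(0, Pow(Add(-70, Mul(2, Pow(Rational(-1, 4), 2))), -1)) = Mul(0, Pow(Add(-70, Mul(2, Rational(1, 16))), -1)) = Mul(0, Pow(Add(-70, Rational(1, 8)), -1)) = Mul(0, Pow(Rational(-559, 8), -1)) = Mul(0, Rational(-8, 559)) = 0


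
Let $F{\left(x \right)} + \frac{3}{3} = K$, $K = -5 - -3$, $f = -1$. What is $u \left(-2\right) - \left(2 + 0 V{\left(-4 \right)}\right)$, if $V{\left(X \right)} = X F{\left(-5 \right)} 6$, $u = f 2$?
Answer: $2$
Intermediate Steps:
$K = -2$ ($K = -5 + 3 = -2$)
$F{\left(x \right)} = -3$ ($F{\left(x \right)} = -1 - 2 = -3$)
$u = -2$ ($u = \left(-1\right) 2 = -2$)
$V{\left(X \right)} = - 18 X$ ($V{\left(X \right)} = X \left(-3\right) 6 = - 3 X 6 = - 18 X$)
$u \left(-2\right) - \left(2 + 0 V{\left(-4 \right)}\right) = \left(-2\right) \left(-2\right) - \left(2 + 0 \left(\left(-18\right) \left(-4\right)\right)\right) = 4 + \left(-2 + 0 \cdot 72\right) = 4 + \left(-2 + 0\right) = 4 - 2 = 2$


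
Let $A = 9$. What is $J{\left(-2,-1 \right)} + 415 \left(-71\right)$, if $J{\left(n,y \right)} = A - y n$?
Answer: $-29458$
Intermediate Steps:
$J{\left(n,y \right)} = 9 - n y$ ($J{\left(n,y \right)} = 9 - y n = 9 - n y$)
$J{\left(-2,-1 \right)} + 415 \left(-71\right) = \left(9 - \left(-2\right) \left(-1\right)\right) + 415 \left(-71\right) = \left(9 - 2\right) - 29465 = 7 - 29465 = -29458$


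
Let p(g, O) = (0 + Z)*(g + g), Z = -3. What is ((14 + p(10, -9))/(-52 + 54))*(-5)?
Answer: 115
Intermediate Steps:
p(g, O) = -6*g (p(g, O) = (0 - 3)*(g + g) = -6*g)
((14 + p(10, -9))/(-52 + 54))*(-5) = ((14 - 6*10)/(-52 + 54))*(-5) = ((14 - 60)/2)*(-5) = -46*½*(-5) = -23*(-5) = 115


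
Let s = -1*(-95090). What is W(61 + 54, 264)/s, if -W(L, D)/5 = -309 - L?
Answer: 212/9509 ≈ 0.022295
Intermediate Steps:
W(L, D) = 1545 + 5*L (W(L, D) = -5*(-309 - L) = 1545 + 5*L)
s = 95090
W(61 + 54, 264)/s = (1545 + 5*(61 + 54))/95090 = (1545 + 5*115)*(1/95090) = (1545 + 575)*(1/95090) = 2120*(1/95090) = 212/9509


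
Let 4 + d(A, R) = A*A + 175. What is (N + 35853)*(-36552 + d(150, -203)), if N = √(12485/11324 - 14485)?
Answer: -497675493 - 13881*I*√464328319305/5662 ≈ -4.9768e+8 - 1.6706e+6*I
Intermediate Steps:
d(A, R) = 171 + A² (d(A, R) = -4 + (A*A + 175) = -4 + (A² + 175) = -4 + (175 + A²) = 171 + A²)
N = I*√464328319305/5662 (N = √(12485*(1/11324) - 14485) = √(12485/11324 - 14485) = √(-164015655/11324) = I*√464328319305/5662 ≈ 120.35*I)
(N + 35853)*(-36552 + d(150, -203)) = (I*√464328319305/5662 + 35853)*(-36552 + (171 + 150²)) = (35853 + I*√464328319305/5662)*(-36552 + (171 + 22500)) = (35853 + I*√464328319305/5662)*(-36552 + 22671) = (35853 + I*√464328319305/5662)*(-13881) = -497675493 - 13881*I*√464328319305/5662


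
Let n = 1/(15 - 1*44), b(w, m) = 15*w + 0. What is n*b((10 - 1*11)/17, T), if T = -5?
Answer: 15/493 ≈ 0.030426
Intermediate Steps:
b(w, m) = 15*w
n = -1/29 (n = 1/(15 - 44) = 1/(-29) = -1/29 ≈ -0.034483)
n*b((10 - 1*11)/17, T) = -15*(10 - 1*11)/17/29 = -15*(10 - 11)*(1/17)/29 = -15*(-1*1/17)/29 = -15*(-1)/(29*17) = -1/29*(-15/17) = 15/493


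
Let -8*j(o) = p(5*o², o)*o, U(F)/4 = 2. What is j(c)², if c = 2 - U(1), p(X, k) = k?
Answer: 81/4 ≈ 20.250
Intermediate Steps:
U(F) = 8 (U(F) = 4*2 = 8)
c = -6 (c = 2 - 1*8 = 2 - 8 = -6)
j(o) = -o²/8 (j(o) = -o*o/8 = -o²/8)
j(c)² = (-⅛*(-6)²)² = (-⅛*36)² = (-9/2)² = 81/4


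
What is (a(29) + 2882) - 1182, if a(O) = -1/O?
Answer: 49299/29 ≈ 1700.0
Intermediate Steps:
(a(29) + 2882) - 1182 = (-1/29 + 2882) - 1182 = 83577/29 - 1182 = 49299/29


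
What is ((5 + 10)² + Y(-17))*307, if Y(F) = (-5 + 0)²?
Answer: 76750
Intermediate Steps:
Y(F) = 25 (Y(F) = (-5)² = 25)
((5 + 10)² + Y(-17))*307 = ((5 + 10)² + 25)*307 = (15² + 25)*307 = (225 + 25)*307 = 250*307 = 76750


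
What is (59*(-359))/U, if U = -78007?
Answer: 21181/78007 ≈ 0.27153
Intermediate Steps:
(59*(-359))/U = (59*(-359))/(-78007) = -21181*(-1/78007) = 21181/78007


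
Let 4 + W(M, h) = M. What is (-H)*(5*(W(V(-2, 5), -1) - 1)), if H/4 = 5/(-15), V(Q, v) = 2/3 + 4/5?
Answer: -212/9 ≈ -23.556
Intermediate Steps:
V(Q, v) = 22/15 (V(Q, v) = 2*(⅓) + 4*(⅕) = ⅔ + ⅘ = 22/15)
H = -4/3 (H = 4*(5/(-15)) = 4*(5*(-1/15)) = 4*(-⅓) = -4/3 ≈ -1.3333)
W(M, h) = -4 + M
(-H)*(5*(W(V(-2, 5), -1) - 1)) = (-1*(-4/3))*(5*((-4 + 22/15) - 1)) = 4*(5*(-38/15 - 1))/3 = 4*(5*(-53/15))/3 = (4/3)*(-53/3) = -212/9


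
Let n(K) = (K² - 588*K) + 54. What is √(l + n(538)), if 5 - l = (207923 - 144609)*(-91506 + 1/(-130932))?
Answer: √2758902890734315430/21822 ≈ 76116.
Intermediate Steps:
l = 379284530490931/65466 (l = 5 - (207923 - 144609)*(-91506 + 1/(-130932)) = 5 - 63314*(-91506 - 1/130932) = 5 - 63314*(-11981063593)/130932 = 5 - 1*(-379284530163601/65466) = 5 + 379284530163601/65466 = 379284530490931/65466 ≈ 5.7936e+9)
n(K) = 54 + K² - 588*K
√(l + n(538)) = √(379284530490931/65466 + (54 + 538² - 588*538)) = √(379284530490931/65466 + (54 + 289444 - 316344)) = √(379284530490931/65466 - 26846) = √(379282772990695/65466) = √2758902890734315430/21822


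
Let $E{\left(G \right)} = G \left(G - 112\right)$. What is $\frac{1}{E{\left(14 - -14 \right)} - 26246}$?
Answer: $- \frac{1}{28598} \approx -3.4967 \cdot 10^{-5}$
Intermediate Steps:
$E{\left(G \right)} = G \left(-112 + G\right)$
$\frac{1}{E{\left(14 - -14 \right)} - 26246} = \frac{1}{\left(14 - -14\right) \left(-112 + \left(14 - -14\right)\right) - 26246} = \frac{1}{\left(14 + 14\right) \left(-112 + \left(14 + 14\right)\right) - 26246} = \frac{1}{28 \left(-112 + 28\right) - 26246} = \frac{1}{28 \left(-84\right) - 26246} = \frac{1}{-2352 - 26246} = \frac{1}{-28598} = - \frac{1}{28598}$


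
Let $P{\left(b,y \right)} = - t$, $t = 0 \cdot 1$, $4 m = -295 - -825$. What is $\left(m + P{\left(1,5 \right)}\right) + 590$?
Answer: $\frac{1445}{2} \approx 722.5$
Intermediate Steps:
$m = \frac{265}{2}$ ($m = \frac{-295 - -825}{4} = \frac{-295 + 825}{4} = \frac{1}{4} \cdot 530 = \frac{265}{2} \approx 132.5$)
$t = 0$
$P{\left(b,y \right)} = 0$ ($P{\left(b,y \right)} = \left(-1\right) 0 = 0$)
$\left(m + P{\left(1,5 \right)}\right) + 590 = \left(\frac{265}{2} + 0\right) + 590 = \frac{265}{2} + 590 = \frac{1445}{2}$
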